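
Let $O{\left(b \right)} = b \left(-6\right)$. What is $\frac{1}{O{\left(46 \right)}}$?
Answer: $- \frac{1}{276} \approx -0.0036232$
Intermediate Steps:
$O{\left(b \right)} = - 6 b$
$\frac{1}{O{\left(46 \right)}} = \frac{1}{\left(-6\right) 46} = \frac{1}{-276} = - \frac{1}{276}$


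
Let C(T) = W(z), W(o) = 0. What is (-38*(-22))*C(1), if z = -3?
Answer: 0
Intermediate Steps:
C(T) = 0
(-38*(-22))*C(1) = -38*(-22)*0 = 836*0 = 0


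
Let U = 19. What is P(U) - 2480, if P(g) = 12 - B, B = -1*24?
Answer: -2444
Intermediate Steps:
B = -24
P(g) = 36 (P(g) = 12 - 1*(-24) = 12 + 24 = 36)
P(U) - 2480 = 36 - 2480 = -2444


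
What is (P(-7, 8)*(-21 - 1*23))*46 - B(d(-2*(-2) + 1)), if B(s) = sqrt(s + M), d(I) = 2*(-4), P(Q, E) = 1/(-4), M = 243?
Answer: 506 - sqrt(235) ≈ 490.67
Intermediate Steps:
P(Q, E) = -1/4
d(I) = -8
B(s) = sqrt(243 + s) (B(s) = sqrt(s + 243) = sqrt(243 + s))
(P(-7, 8)*(-21 - 1*23))*46 - B(d(-2*(-2) + 1)) = -(-21 - 1*23)/4*46 - sqrt(243 - 8) = -(-21 - 23)/4*46 - sqrt(235) = -1/4*(-44)*46 - sqrt(235) = 11*46 - sqrt(235) = 506 - sqrt(235)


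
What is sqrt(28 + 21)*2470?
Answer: 17290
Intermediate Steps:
sqrt(28 + 21)*2470 = sqrt(49)*2470 = 7*2470 = 17290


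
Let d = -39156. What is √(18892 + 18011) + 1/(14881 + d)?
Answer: -1/24275 + √36903 ≈ 192.10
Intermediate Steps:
√(18892 + 18011) + 1/(14881 + d) = √(18892 + 18011) + 1/(14881 - 39156) = √36903 + 1/(-24275) = √36903 - 1/24275 = -1/24275 + √36903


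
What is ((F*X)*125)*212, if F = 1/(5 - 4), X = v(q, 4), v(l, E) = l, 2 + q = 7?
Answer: 132500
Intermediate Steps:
q = 5 (q = -2 + 7 = 5)
X = 5
F = 1 (F = 1/1 = 1)
((F*X)*125)*212 = ((1*5)*125)*212 = (5*125)*212 = 625*212 = 132500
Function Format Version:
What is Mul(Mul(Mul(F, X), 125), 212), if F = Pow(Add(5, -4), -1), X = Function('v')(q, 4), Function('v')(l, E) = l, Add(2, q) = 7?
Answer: 132500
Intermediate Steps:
q = 5 (q = Add(-2, 7) = 5)
X = 5
F = 1 (F = Pow(1, -1) = 1)
Mul(Mul(Mul(F, X), 125), 212) = Mul(Mul(Mul(1, 5), 125), 212) = Mul(Mul(5, 125), 212) = Mul(625, 212) = 132500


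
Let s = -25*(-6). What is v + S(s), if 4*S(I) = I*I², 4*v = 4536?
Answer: 844884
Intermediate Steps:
v = 1134 (v = (¼)*4536 = 1134)
s = 150
S(I) = I³/4 (S(I) = (I*I²)/4 = I³/4)
v + S(s) = 1134 + (¼)*150³ = 1134 + (¼)*3375000 = 1134 + 843750 = 844884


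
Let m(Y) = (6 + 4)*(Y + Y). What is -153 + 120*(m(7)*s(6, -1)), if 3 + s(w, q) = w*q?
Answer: -151353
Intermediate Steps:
m(Y) = 20*Y (m(Y) = 10*(2*Y) = 20*Y)
s(w, q) = -3 + q*w (s(w, q) = -3 + w*q = -3 + q*w)
-153 + 120*(m(7)*s(6, -1)) = -153 + 120*((20*7)*(-3 - 1*6)) = -153 + 120*(140*(-3 - 6)) = -153 + 120*(140*(-9)) = -153 + 120*(-1260) = -153 - 151200 = -151353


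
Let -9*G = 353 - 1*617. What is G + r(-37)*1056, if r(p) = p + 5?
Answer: -101288/3 ≈ -33763.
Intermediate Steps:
G = 88/3 (G = -(353 - 1*617)/9 = -(353 - 617)/9 = -⅑*(-264) = 88/3 ≈ 29.333)
r(p) = 5 + p
G + r(-37)*1056 = 88/3 + (5 - 37)*1056 = 88/3 - 32*1056 = 88/3 - 33792 = -101288/3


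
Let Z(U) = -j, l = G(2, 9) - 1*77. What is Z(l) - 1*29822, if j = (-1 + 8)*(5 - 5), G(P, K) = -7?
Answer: -29822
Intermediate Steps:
l = -84 (l = -7 - 1*77 = -7 - 77 = -84)
j = 0 (j = 7*0 = 0)
Z(U) = 0 (Z(U) = -1*0 = 0)
Z(l) - 1*29822 = 0 - 1*29822 = 0 - 29822 = -29822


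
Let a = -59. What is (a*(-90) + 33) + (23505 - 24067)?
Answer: 4781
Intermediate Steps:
(a*(-90) + 33) + (23505 - 24067) = (-59*(-90) + 33) + (23505 - 24067) = (5310 + 33) - 562 = 5343 - 562 = 4781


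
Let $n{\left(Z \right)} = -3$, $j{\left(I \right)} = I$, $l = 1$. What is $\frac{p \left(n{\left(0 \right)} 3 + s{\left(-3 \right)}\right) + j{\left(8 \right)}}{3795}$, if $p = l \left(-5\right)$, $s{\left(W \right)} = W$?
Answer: $\frac{68}{3795} \approx 0.017918$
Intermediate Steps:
$p = -5$ ($p = 1 \left(-5\right) = -5$)
$\frac{p \left(n{\left(0 \right)} 3 + s{\left(-3 \right)}\right) + j{\left(8 \right)}}{3795} = \frac{- 5 \left(\left(-3\right) 3 - 3\right) + 8}{3795} = \left(- 5 \left(-9 - 3\right) + 8\right) \frac{1}{3795} = \left(\left(-5\right) \left(-12\right) + 8\right) \frac{1}{3795} = \left(60 + 8\right) \frac{1}{3795} = 68 \cdot \frac{1}{3795} = \frac{68}{3795}$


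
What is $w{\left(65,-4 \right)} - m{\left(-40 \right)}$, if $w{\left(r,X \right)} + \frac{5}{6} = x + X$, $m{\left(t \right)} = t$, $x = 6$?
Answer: $\frac{247}{6} \approx 41.167$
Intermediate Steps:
$w{\left(r,X \right)} = \frac{31}{6} + X$ ($w{\left(r,X \right)} = - \frac{5}{6} + \left(6 + X\right) = \frac{31}{6} + X$)
$w{\left(65,-4 \right)} - m{\left(-40 \right)} = \left(\frac{31}{6} - 4\right) - -40 = \frac{7}{6} + 40 = \frac{247}{6}$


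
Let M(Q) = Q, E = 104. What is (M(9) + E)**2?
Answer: 12769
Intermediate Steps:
(M(9) + E)**2 = (9 + 104)**2 = 113**2 = 12769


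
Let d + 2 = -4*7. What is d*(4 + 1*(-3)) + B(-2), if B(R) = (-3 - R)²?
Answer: -29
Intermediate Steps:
d = -30 (d = -2 - 4*7 = -2 - 28 = -30)
d*(4 + 1*(-3)) + B(-2) = -30*(4 + 1*(-3)) + (3 - 2)² = -30*(4 - 3) + 1² = -30*1 + 1 = -30 + 1 = -29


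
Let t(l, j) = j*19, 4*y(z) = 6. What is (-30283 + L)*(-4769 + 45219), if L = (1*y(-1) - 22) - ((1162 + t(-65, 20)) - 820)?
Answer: -1254981475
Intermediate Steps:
y(z) = 3/2 (y(z) = (¼)*6 = 3/2)
t(l, j) = 19*j
L = -1485/2 (L = (1*(3/2) - 22) - ((1162 + 19*20) - 820) = (3/2 - 22) - ((1162 + 380) - 820) = -41/2 - (1542 - 820) = -41/2 - 1*722 = -41/2 - 722 = -1485/2 ≈ -742.50)
(-30283 + L)*(-4769 + 45219) = (-30283 - 1485/2)*(-4769 + 45219) = -62051/2*40450 = -1254981475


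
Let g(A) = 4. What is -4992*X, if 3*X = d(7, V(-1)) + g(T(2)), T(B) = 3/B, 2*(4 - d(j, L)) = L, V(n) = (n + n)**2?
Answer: -9984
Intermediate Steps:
V(n) = 4*n**2 (V(n) = (2*n)**2 = 4*n**2)
d(j, L) = 4 - L/2
X = 2 (X = ((4 - 2*(-1)**2) + 4)/3 = ((4 - 2) + 4)/3 = (2 + 4)/3 = (1/3)*6 = 2)
-4992*X = -4992*2 = -9984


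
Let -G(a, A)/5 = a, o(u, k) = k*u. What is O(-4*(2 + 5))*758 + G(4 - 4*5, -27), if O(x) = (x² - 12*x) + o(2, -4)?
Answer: 842976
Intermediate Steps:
G(a, A) = -5*a
O(x) = -8 + x² - 12*x (O(x) = (x² - 12*x) - 4*2 = (x² - 12*x) - 8 = -8 + x² - 12*x)
O(-4*(2 + 5))*758 + G(4 - 4*5, -27) = (-8 + (-4*(2 + 5))² - (-48)*(2 + 5))*758 - 5*(4 - 4*5) = (-8 + (-4*7)² - (-48)*7)*758 - 5*(4 - 20) = (-8 + (-28)² - 12*(-28))*758 - 5*(-16) = (-8 + 784 + 336)*758 + 80 = 1112*758 + 80 = 842896 + 80 = 842976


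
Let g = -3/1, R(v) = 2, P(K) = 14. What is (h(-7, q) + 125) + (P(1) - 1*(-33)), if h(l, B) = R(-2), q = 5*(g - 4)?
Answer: 174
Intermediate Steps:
g = -3 (g = -3*1 = -3)
q = -35 (q = 5*(-3 - 4) = 5*(-7) = -35)
h(l, B) = 2
(h(-7, q) + 125) + (P(1) - 1*(-33)) = (2 + 125) + (14 - 1*(-33)) = 127 + (14 + 33) = 127 + 47 = 174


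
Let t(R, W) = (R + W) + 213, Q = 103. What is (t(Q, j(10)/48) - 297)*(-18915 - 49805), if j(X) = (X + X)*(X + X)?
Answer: -5635040/3 ≈ -1.8783e+6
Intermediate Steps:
j(X) = 4*X² (j(X) = (2*X)*(2*X) = 4*X²)
t(R, W) = 213 + R + W
(t(Q, j(10)/48) - 297)*(-18915 - 49805) = ((213 + 103 + (4*10²)/48) - 297)*(-18915 - 49805) = ((213 + 103 + (4*100)*(1/48)) - 297)*(-68720) = ((213 + 103 + 400*(1/48)) - 297)*(-68720) = ((213 + 103 + 25/3) - 297)*(-68720) = (973/3 - 297)*(-68720) = (82/3)*(-68720) = -5635040/3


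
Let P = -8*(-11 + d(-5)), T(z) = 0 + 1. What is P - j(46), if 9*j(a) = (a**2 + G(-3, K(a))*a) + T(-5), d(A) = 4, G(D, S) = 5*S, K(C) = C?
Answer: -12193/9 ≈ -1354.8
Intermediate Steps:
T(z) = 1
j(a) = 1/9 + 2*a**2/3 (j(a) = ((a**2 + (5*a)*a) + 1)/9 = ((a**2 + 5*a**2) + 1)/9 = (6*a**2 + 1)/9 = (1 + 6*a**2)/9 = 1/9 + 2*a**2/3)
P = 56 (P = -8*(-11 + 4) = -8*(-7) = 56)
P - j(46) = 56 - (1/9 + (2/3)*46**2) = 56 - (1/9 + (2/3)*2116) = 56 - (1/9 + 4232/3) = 56 - 1*12697/9 = 56 - 12697/9 = -12193/9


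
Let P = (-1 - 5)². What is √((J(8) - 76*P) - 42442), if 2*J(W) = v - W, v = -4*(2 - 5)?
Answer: 2*I*√11294 ≈ 212.55*I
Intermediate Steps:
P = 36 (P = (-6)² = 36)
v = 12 (v = -4*(-3) = 12)
J(W) = 6 - W/2 (J(W) = (12 - W)/2 = 6 - W/2)
√((J(8) - 76*P) - 42442) = √(((6 - ½*8) - 76*36) - 42442) = √(((6 - 4) - 2736) - 42442) = √((2 - 2736) - 42442) = √(-2734 - 42442) = √(-45176) = 2*I*√11294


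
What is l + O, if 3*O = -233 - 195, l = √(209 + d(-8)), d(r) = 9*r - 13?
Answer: -428/3 + 2*√31 ≈ -131.53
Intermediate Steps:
d(r) = -13 + 9*r
l = 2*√31 (l = √(209 + (-13 + 9*(-8))) = √(209 + (-13 - 72)) = √(209 - 85) = √124 = 2*√31 ≈ 11.136)
O = -428/3 (O = (-233 - 195)/3 = (⅓)*(-428) = -428/3 ≈ -142.67)
l + O = 2*√31 - 428/3 = -428/3 + 2*√31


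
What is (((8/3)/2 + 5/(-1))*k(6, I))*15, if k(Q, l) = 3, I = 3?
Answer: -165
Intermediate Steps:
(((8/3)/2 + 5/(-1))*k(6, I))*15 = (((8/3)/2 + 5/(-1))*3)*15 = (((8*(⅓))*(½) + 5*(-1))*3)*15 = (((8/3)*(½) - 5)*3)*15 = ((4/3 - 5)*3)*15 = -11/3*3*15 = -11*15 = -165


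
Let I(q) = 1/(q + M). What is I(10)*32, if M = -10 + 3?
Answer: 32/3 ≈ 10.667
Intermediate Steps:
M = -7
I(q) = 1/(-7 + q) (I(q) = 1/(q - 7) = 1/(-7 + q))
I(10)*32 = 32/(-7 + 10) = 32/3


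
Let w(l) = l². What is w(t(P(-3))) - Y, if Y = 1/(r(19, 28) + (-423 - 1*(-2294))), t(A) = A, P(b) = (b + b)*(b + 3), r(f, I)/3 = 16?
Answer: -1/1919 ≈ -0.00052110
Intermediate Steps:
r(f, I) = 48 (r(f, I) = 3*16 = 48)
P(b) = 2*b*(3 + b) (P(b) = (2*b)*(3 + b) = 2*b*(3 + b))
Y = 1/1919 (Y = 1/(48 + (-423 - 1*(-2294))) = 1/(48 + (-423 + 2294)) = 1/(48 + 1871) = 1/1919 ≈ 0.00052110)
w(t(P(-3))) - Y = (2*(-3)*(3 - 3))² - 1*1/1919 = (2*(-3)*0)² - 1/1919 = 0² - 1/1919 = 0 - 1/1919 = -1/1919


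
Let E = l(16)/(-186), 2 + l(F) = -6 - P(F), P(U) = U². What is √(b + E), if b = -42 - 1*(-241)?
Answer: √192603/31 ≈ 14.157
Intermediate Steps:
b = 199 (b = -42 + 241 = 199)
l(F) = -8 - F² (l(F) = -2 + (-6 - F²) = -8 - F²)
E = 44/31 (E = (-8 - 1*16²)/(-186) = (-8 - 1*256)*(-1/186) = (-8 - 256)*(-1/186) = -264*(-1/186) = 44/31 ≈ 1.4194)
√(b + E) = √(199 + 44/31) = √(6213/31) = √192603/31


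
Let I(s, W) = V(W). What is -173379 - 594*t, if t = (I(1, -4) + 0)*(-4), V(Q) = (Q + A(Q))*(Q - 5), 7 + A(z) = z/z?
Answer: 40461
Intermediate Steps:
A(z) = -6 (A(z) = -7 + z/z = -7 + 1 = -6)
V(Q) = (-6 + Q)*(-5 + Q) (V(Q) = (Q - 6)*(Q - 5) = (-6 + Q)*(-5 + Q))
I(s, W) = 30 + W² - 11*W
t = -360 (t = ((30 + (-4)² - 11*(-4)) + 0)*(-4) = ((30 + 16 + 44) + 0)*(-4) = (90 + 0)*(-4) = 90*(-4) = -360)
-173379 - 594*t = -173379 - 594*(-360) = -173379 + 213840 = 40461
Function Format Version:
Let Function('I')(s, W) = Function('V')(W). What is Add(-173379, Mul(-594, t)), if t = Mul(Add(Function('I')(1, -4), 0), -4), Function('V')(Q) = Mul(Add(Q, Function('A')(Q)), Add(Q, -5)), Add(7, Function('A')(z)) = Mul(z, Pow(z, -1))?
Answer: 40461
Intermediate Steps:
Function('A')(z) = -6 (Function('A')(z) = Add(-7, Mul(z, Pow(z, -1))) = Add(-7, 1) = -6)
Function('V')(Q) = Mul(Add(-6, Q), Add(-5, Q)) (Function('V')(Q) = Mul(Add(Q, -6), Add(Q, -5)) = Mul(Add(-6, Q), Add(-5, Q)))
Function('I')(s, W) = Add(30, Pow(W, 2), Mul(-11, W))
t = -360 (t = Mul(Add(Add(30, Pow(-4, 2), Mul(-11, -4)), 0), -4) = Mul(Add(Add(30, 16, 44), 0), -4) = Mul(Add(90, 0), -4) = Mul(90, -4) = -360)
Add(-173379, Mul(-594, t)) = Add(-173379, Mul(-594, -360)) = Add(-173379, 213840) = 40461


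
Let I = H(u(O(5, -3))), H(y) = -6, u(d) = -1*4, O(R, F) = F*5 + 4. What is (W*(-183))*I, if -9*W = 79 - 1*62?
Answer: -2074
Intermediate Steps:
O(R, F) = 4 + 5*F (O(R, F) = 5*F + 4 = 4 + 5*F)
u(d) = -4
W = -17/9 (W = -(79 - 1*62)/9 = -(79 - 62)/9 = -1/9*17 = -17/9 ≈ -1.8889)
I = -6
(W*(-183))*I = -17/9*(-183)*(-6) = (1037/3)*(-6) = -2074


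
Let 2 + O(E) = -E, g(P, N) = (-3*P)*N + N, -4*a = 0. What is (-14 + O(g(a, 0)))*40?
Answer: -640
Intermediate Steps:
a = 0 (a = -¼*0 = 0)
g(P, N) = N - 3*N*P (g(P, N) = -3*N*P + N = N - 3*N*P)
O(E) = -2 - E
(-14 + O(g(a, 0)))*40 = (-14 + (-2 - 0*(1 - 3*0)))*40 = (-14 + (-2 - 0*(1 + 0)))*40 = (-14 + (-2 - 0))*40 = (-14 + (-2 - 1*0))*40 = (-14 + (-2 + 0))*40 = (-14 - 2)*40 = -16*40 = -640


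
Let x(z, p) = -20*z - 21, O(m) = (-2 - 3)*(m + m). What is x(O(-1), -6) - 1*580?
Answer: -801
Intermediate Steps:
O(m) = -10*m
x(z, p) = -21 - 20*z
x(O(-1), -6) - 1*580 = (-21 - (-200)*(-1)) - 1*580 = (-21 - 20*10) - 580 = (-21 - 200) - 580 = -221 - 580 = -801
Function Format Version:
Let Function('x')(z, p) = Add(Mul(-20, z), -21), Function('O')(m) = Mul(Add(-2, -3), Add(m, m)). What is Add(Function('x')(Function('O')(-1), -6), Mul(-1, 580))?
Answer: -801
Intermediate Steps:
Function('O')(m) = Mul(-10, m) (Function('O')(m) = Mul(-5, Mul(2, m)) = Mul(-10, m))
Function('x')(z, p) = Add(-21, Mul(-20, z))
Add(Function('x')(Function('O')(-1), -6), Mul(-1, 580)) = Add(Add(-21, Mul(-20, Mul(-10, -1))), Mul(-1, 580)) = Add(Add(-21, Mul(-20, 10)), -580) = Add(Add(-21, -200), -580) = Add(-221, -580) = -801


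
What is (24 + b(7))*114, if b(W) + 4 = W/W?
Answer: 2394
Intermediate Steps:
b(W) = -3 (b(W) = -4 + W/W = -4 + 1 = -3)
(24 + b(7))*114 = (24 - 3)*114 = 21*114 = 2394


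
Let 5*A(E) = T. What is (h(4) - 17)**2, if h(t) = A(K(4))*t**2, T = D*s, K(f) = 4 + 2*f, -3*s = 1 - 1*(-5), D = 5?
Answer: 2401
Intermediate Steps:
s = -2 (s = -(1 - 1*(-5))/3 = -(1 + 5)/3 = -1/3*6 = -2)
T = -10 (T = 5*(-2) = -10)
A(E) = -2 (A(E) = (1/5)*(-10) = -2)
h(t) = -2*t**2
(h(4) - 17)**2 = (-2*4**2 - 17)**2 = (-2*16 - 17)**2 = (-32 - 17)**2 = (-49)**2 = 2401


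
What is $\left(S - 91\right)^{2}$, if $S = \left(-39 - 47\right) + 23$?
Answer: $23716$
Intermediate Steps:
$S = -63$ ($S = -86 + 23 = -63$)
$\left(S - 91\right)^{2} = \left(-63 - 91\right)^{2} = \left(-154\right)^{2} = 23716$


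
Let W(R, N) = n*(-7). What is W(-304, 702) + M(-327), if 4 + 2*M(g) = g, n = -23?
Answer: -9/2 ≈ -4.5000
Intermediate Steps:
M(g) = -2 + g/2
W(R, N) = 161 (W(R, N) = -23*(-7) = 161)
W(-304, 702) + M(-327) = 161 + (-2 + (½)*(-327)) = 161 + (-2 - 327/2) = 161 - 331/2 = -9/2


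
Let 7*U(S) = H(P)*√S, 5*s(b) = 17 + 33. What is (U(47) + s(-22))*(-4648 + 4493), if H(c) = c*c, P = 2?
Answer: -1550 - 620*√47/7 ≈ -2157.2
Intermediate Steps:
H(c) = c²
s(b) = 10 (s(b) = (17 + 33)/5 = (⅕)*50 = 10)
U(S) = 4*√S/7 (U(S) = (2²*√S)/7 = (4*√S)/7 = 4*√S/7)
(U(47) + s(-22))*(-4648 + 4493) = (4*√47/7 + 10)*(-4648 + 4493) = (10 + 4*√47/7)*(-155) = -1550 - 620*√47/7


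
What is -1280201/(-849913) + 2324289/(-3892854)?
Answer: 1002730715599/1102862407234 ≈ 0.90921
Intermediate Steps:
-1280201/(-849913) + 2324289/(-3892854) = -1280201*(-1/849913) + 2324289*(-1/3892854) = 1280201/849913 - 774763/1297618 = 1002730715599/1102862407234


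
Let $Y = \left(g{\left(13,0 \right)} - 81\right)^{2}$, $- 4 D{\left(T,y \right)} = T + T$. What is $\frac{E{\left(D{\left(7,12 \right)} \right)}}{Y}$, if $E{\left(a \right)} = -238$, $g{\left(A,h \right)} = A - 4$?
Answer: $- \frac{119}{2592} \approx -0.04591$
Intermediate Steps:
$D{\left(T,y \right)} = - \frac{T}{2}$ ($D{\left(T,y \right)} = - \frac{T + T}{4} = - \frac{2 T}{4} = - \frac{T}{2}$)
$g{\left(A,h \right)} = -4 + A$
$Y = 5184$ ($Y = \left(\left(-4 + 13\right) - 81\right)^{2} = \left(9 - 81\right)^{2} = \left(-72\right)^{2} = 5184$)
$\frac{E{\left(D{\left(7,12 \right)} \right)}}{Y} = - \frac{238}{5184} = \left(-238\right) \frac{1}{5184} = - \frac{119}{2592}$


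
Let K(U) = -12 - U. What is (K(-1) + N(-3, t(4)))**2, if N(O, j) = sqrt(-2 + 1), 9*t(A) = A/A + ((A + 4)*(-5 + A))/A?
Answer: (11 - I)**2 ≈ 120.0 - 22.0*I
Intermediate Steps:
t(A) = 1/9 + (-5 + A)*(4 + A)/(9*A) (t(A) = (A/A + ((A + 4)*(-5 + A))/A)/9 = (1 + ((4 + A)*(-5 + A))/A)/9 = (1 + ((-5 + A)*(4 + A))/A)/9 = (1 + (-5 + A)*(4 + A)/A)/9 = 1/9 + (-5 + A)*(4 + A)/(9*A))
N(O, j) = I (N(O, j) = sqrt(-1) = I)
(K(-1) + N(-3, t(4)))**2 = ((-12 - 1*(-1)) + I)**2 = ((-12 + 1) + I)**2 = (-11 + I)**2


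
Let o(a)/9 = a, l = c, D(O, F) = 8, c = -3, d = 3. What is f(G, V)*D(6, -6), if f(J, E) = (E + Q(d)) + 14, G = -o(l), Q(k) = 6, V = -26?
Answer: -48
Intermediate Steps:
l = -3
o(a) = 9*a
G = 27 (G = -9*(-3) = -1*(-27) = 27)
f(J, E) = 20 + E (f(J, E) = (E + 6) + 14 = (6 + E) + 14 = 20 + E)
f(G, V)*D(6, -6) = (20 - 26)*8 = -6*8 = -48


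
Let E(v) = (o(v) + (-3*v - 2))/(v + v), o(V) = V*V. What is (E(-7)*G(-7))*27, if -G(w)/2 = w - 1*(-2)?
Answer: -9180/7 ≈ -1311.4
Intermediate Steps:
G(w) = -4 - 2*w (G(w) = -2*(w - 1*(-2)) = -2*(w + 2) = -2*(2 + w) = -4 - 2*w)
o(V) = V²
E(v) = (-2 + v² - 3*v)/(2*v) (E(v) = (v² + (-3*v - 2))/(v + v) = (v² + (-2 - 3*v))/((2*v)) = (-2 + v² - 3*v)*(1/(2*v)) = (-2 + v² - 3*v)/(2*v))
(E(-7)*G(-7))*27 = ((-3/2 + (½)*(-7) - 1/(-7))*(-4 - 2*(-7)))*27 = ((-3/2 - 7/2 - 1*(-⅐))*(-4 + 14))*27 = ((-3/2 - 7/2 + ⅐)*10)*27 = -34/7*10*27 = -340/7*27 = -9180/7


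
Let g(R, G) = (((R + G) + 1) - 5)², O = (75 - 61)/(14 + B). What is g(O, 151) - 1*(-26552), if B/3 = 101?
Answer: 4840955697/100489 ≈ 48174.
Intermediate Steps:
B = 303 (B = 3*101 = 303)
O = 14/317 (O = (75 - 61)/(14 + 303) = 14/317 ≈ 0.044164)
g(R, G) = (-4 + G + R)² (g(R, G) = (((G + R) + 1) - 5)² = ((1 + G + R) - 5)² = (-4 + G + R)²)
g(O, 151) - 1*(-26552) = (-4 + 151 + 14/317)² - 1*(-26552) = (46613/317)² + 26552 = 2172771769/100489 + 26552 = 4840955697/100489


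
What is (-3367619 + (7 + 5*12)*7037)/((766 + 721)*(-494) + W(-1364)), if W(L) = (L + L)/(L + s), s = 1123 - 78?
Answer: 13998010/3550419 ≈ 3.9426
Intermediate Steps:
s = 1045
W(L) = 2*L/(1045 + L) (W(L) = (L + L)/(L + 1045) = (2*L)/(1045 + L) = 2*L/(1045 + L))
(-3367619 + (7 + 5*12)*7037)/((766 + 721)*(-494) + W(-1364)) = (-3367619 + (7 + 5*12)*7037)/((766 + 721)*(-494) + 2*(-1364)/(1045 - 1364)) = (-3367619 + (7 + 60)*7037)/(1487*(-494) + 2*(-1364)/(-319)) = (-3367619 + 67*7037)/(-734578 + 2*(-1364)*(-1/319)) = (-3367619 + 471479)/(-734578 + 248/29) = -2896140/(-21302514/29) = -2896140*(-29/21302514) = 13998010/3550419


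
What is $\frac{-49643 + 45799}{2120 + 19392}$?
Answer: $- \frac{961}{5378} \approx -0.17869$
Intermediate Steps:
$\frac{-49643 + 45799}{2120 + 19392} = - \frac{3844}{21512} = \left(-3844\right) \frac{1}{21512} = - \frac{961}{5378}$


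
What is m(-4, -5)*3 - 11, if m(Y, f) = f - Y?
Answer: -14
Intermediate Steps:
m(-4, -5)*3 - 11 = (-5 - 1*(-4))*3 - 11 = (-5 + 4)*3 - 11 = -1*3 - 11 = -3 - 11 = -14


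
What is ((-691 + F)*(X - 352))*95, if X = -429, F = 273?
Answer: 31013510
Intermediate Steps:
((-691 + F)*(X - 352))*95 = ((-691 + 273)*(-429 - 352))*95 = -418*(-781)*95 = 326458*95 = 31013510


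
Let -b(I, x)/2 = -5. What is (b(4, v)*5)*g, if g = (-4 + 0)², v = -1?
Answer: 800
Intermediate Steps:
b(I, x) = 10 (b(I, x) = -2*(-5) = 10)
g = 16 (g = (-4)² = 16)
(b(4, v)*5)*g = (10*5)*16 = 50*16 = 800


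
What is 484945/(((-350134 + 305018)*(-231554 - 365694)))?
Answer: 484945/26945440768 ≈ 1.7997e-5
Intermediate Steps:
484945/(((-350134 + 305018)*(-231554 - 365694))) = 484945/((-45116*(-597248))) = 484945/26945440768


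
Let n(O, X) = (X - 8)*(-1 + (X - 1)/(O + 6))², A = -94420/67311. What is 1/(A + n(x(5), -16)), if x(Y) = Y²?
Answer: -64685871/3812766676 ≈ -0.016966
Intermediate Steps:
A = -94420/67311 (A = -94420*1/67311 = -94420/67311 ≈ -1.4027)
n(O, X) = (-1 + (-1 + X)/(6 + O))²*(-8 + X) (n(O, X) = (-8 + X)*(-1 + (-1 + X)/(6 + O))² = (-1 + (-1 + X)/(6 + O))²*(-8 + X))
1/(A + n(x(5), -16)) = 1/(-94420/67311 + (7 + 5² - 1*(-16))²*(-8 - 16)/(6 + 5²)²) = 1/(-94420/67311 + (7 + 25 + 16)²*(-24)/(6 + 25)²) = 1/(-94420/67311 + 48²*(-24)/31²) = 1/(-94420/67311 + (1/961)*2304*(-24)) = 1/(-94420/67311 - 55296/961) = 1/(-3812766676/64685871) = -64685871/3812766676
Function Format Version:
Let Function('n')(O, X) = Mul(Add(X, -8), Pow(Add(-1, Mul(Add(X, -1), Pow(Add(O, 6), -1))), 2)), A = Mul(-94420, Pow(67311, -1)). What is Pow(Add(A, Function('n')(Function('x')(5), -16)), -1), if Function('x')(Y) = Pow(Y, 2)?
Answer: Rational(-64685871, 3812766676) ≈ -0.016966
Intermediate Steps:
A = Rational(-94420, 67311) (A = Mul(-94420, Rational(1, 67311)) = Rational(-94420, 67311) ≈ -1.4027)
Function('n')(O, X) = Mul(Pow(Add(-1, Mul(Pow(Add(6, O), -1), Add(-1, X))), 2), Add(-8, X)) (Function('n')(O, X) = Mul(Add(-8, X), Pow(Add(-1, Mul(Add(-1, X), Pow(Add(6, O), -1))), 2)) = Mul(Add(-8, X), Pow(Add(-1, Mul(Pow(Add(6, O), -1), Add(-1, X))), 2)) = Mul(Pow(Add(-1, Mul(Pow(Add(6, O), -1), Add(-1, X))), 2), Add(-8, X)))
Pow(Add(A, Function('n')(Function('x')(5), -16)), -1) = Pow(Add(Rational(-94420, 67311), Mul(Pow(Add(6, Pow(5, 2)), -2), Pow(Add(7, Pow(5, 2), Mul(-1, -16)), 2), Add(-8, -16))), -1) = Pow(Add(Rational(-94420, 67311), Mul(Pow(Add(6, 25), -2), Pow(Add(7, 25, 16), 2), -24)), -1) = Pow(Add(Rational(-94420, 67311), Mul(Pow(31, -2), Pow(48, 2), -24)), -1) = Pow(Add(Rational(-94420, 67311), Mul(Rational(1, 961), 2304, -24)), -1) = Pow(Add(Rational(-94420, 67311), Rational(-55296, 961)), -1) = Pow(Rational(-3812766676, 64685871), -1) = Rational(-64685871, 3812766676)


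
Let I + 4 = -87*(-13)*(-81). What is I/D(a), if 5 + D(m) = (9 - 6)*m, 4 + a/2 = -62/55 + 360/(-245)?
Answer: 246902425/120143 ≈ 2055.1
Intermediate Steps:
a = -35556/2695 (a = -8 + 2*(-62/55 + 360/(-245)) = -8 + 2*(-62*1/55 + 360*(-1/245)) = -8 + 2*(-62/55 - 72/49) = -8 + 2*(-6998/2695) = -8 - 13996/2695 = -35556/2695 ≈ -13.193)
D(m) = -5 + 3*m (D(m) = -5 + (9 - 6)*m = -5 + 3*m)
I = -91615 (I = -4 - 87*(-13)*(-81) = -4 + 1131*(-81) = -4 - 91611 = -91615)
I/D(a) = -91615/(-5 + 3*(-35556/2695)) = -91615/(-5 - 106668/2695) = -91615/(-120143/2695) = -91615*(-2695/120143) = 246902425/120143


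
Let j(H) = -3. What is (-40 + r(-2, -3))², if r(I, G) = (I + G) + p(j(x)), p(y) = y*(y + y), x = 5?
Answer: 729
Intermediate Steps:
p(y) = 2*y² (p(y) = y*(2*y) = 2*y²)
r(I, G) = 18 + G + I (r(I, G) = (I + G) + 2*(-3)² = (G + I) + 2*9 = (G + I) + 18 = 18 + G + I)
(-40 + r(-2, -3))² = (-40 + (18 - 3 - 2))² = (-40 + 13)² = (-27)² = 729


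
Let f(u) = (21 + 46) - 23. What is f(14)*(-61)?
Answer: -2684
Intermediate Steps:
f(u) = 44 (f(u) = 67 - 23 = 44)
f(14)*(-61) = 44*(-61) = -2684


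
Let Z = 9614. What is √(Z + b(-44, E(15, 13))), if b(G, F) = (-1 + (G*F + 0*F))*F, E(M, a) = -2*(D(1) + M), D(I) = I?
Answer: I*√35410 ≈ 188.18*I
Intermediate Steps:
E(M, a) = -2 - 2*M (E(M, a) = -2*(1 + M) = -2 - 2*M)
b(G, F) = F*(-1 + F*G) (b(G, F) = (-1 + (F*G + 0))*F = (-1 + F*G)*F = F*(-1 + F*G))
√(Z + b(-44, E(15, 13))) = √(9614 + (-2 - 2*15)*(-1 + (-2 - 2*15)*(-44))) = √(9614 + (-2 - 30)*(-1 + (-2 - 30)*(-44))) = √(9614 - 32*(-1 - 32*(-44))) = √(9614 - 32*(-1 + 1408)) = √(9614 - 32*1407) = √(9614 - 45024) = √(-35410) = I*√35410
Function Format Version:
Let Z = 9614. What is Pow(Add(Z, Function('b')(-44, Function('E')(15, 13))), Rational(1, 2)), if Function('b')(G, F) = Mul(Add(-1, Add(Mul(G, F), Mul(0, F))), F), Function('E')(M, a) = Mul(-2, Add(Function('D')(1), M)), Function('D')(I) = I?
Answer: Mul(I, Pow(35410, Rational(1, 2))) ≈ Mul(188.18, I)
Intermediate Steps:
Function('E')(M, a) = Add(-2, Mul(-2, M)) (Function('E')(M, a) = Mul(-2, Add(1, M)) = Add(-2, Mul(-2, M)))
Function('b')(G, F) = Mul(F, Add(-1, Mul(F, G))) (Function('b')(G, F) = Mul(Add(-1, Add(Mul(F, G), 0)), F) = Mul(Add(-1, Mul(F, G)), F) = Mul(F, Add(-1, Mul(F, G))))
Pow(Add(Z, Function('b')(-44, Function('E')(15, 13))), Rational(1, 2)) = Pow(Add(9614, Mul(Add(-2, Mul(-2, 15)), Add(-1, Mul(Add(-2, Mul(-2, 15)), -44)))), Rational(1, 2)) = Pow(Add(9614, Mul(Add(-2, -30), Add(-1, Mul(Add(-2, -30), -44)))), Rational(1, 2)) = Pow(Add(9614, Mul(-32, Add(-1, Mul(-32, -44)))), Rational(1, 2)) = Pow(Add(9614, Mul(-32, Add(-1, 1408))), Rational(1, 2)) = Pow(Add(9614, Mul(-32, 1407)), Rational(1, 2)) = Pow(Add(9614, -45024), Rational(1, 2)) = Pow(-35410, Rational(1, 2)) = Mul(I, Pow(35410, Rational(1, 2)))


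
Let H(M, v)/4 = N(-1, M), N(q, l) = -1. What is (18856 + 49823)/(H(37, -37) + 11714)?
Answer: 68679/11710 ≈ 5.8650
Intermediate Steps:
H(M, v) = -4 (H(M, v) = 4*(-1) = -4)
(18856 + 49823)/(H(37, -37) + 11714) = (18856 + 49823)/(-4 + 11714) = 68679/11710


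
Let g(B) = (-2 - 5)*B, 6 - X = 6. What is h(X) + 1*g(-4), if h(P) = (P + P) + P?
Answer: 28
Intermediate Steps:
X = 0 (X = 6 - 1*6 = 6 - 6 = 0)
h(P) = 3*P (h(P) = 2*P + P = 3*P)
g(B) = -7*B
h(X) + 1*g(-4) = 3*0 + 1*(-7*(-4)) = 0 + 1*28 = 0 + 28 = 28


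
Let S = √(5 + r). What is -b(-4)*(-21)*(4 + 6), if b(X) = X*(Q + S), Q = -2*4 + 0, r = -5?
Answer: 6720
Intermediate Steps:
Q = -8 (Q = -8 + 0 = -8)
S = 0 (S = √(5 - 5) = √0 = 0)
b(X) = -8*X (b(X) = X*(-8 + 0) = X*(-8) = -8*X)
-b(-4)*(-21)*(4 + 6) = --8*(-4)*(-21)*(4 + 6) = -32*(-21)*10 = -(-672)*10 = -1*(-6720) = 6720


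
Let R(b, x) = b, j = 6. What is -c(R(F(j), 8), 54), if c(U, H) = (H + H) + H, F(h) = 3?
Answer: -162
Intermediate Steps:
c(U, H) = 3*H (c(U, H) = 2*H + H = 3*H)
-c(R(F(j), 8), 54) = -3*54 = -1*162 = -162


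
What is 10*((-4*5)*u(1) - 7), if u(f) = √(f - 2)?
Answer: -70 - 200*I ≈ -70.0 - 200.0*I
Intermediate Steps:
u(f) = √(-2 + f)
10*((-4*5)*u(1) - 7) = 10*((-4*5)*√(-2 + 1) - 7) = 10*(-20*I - 7) = 10*(-7 - 20*I) = -70 - 200*I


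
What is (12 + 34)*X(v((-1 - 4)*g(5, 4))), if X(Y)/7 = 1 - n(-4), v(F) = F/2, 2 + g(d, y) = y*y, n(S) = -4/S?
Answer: 0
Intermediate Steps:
g(d, y) = -2 + y² (g(d, y) = -2 + y*y = -2 + y²)
v(F) = F/2 (v(F) = F*(½) = F/2)
X(Y) = 0 (X(Y) = 7*(1 - (-4)/(-4)) = 7*(1 - (-4)*(-1)/4) = 7*(1 - 1*1) = 7*(1 - 1) = 7*0 = 0)
(12 + 34)*X(v((-1 - 4)*g(5, 4))) = (12 + 34)*0 = 46*0 = 0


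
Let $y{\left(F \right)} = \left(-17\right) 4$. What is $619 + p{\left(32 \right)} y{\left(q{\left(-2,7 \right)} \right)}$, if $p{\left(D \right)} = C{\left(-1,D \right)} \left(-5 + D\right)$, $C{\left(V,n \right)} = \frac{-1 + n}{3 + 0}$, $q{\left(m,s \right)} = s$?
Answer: $-18353$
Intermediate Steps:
$y{\left(F \right)} = -68$
$C{\left(V,n \right)} = - \frac{1}{3} + \frac{n}{3}$ ($C{\left(V,n \right)} = \frac{-1 + n}{3} = \left(-1 + n\right) \frac{1}{3} = - \frac{1}{3} + \frac{n}{3}$)
$p{\left(D \right)} = \left(-5 + D\right) \left(- \frac{1}{3} + \frac{D}{3}\right)$ ($p{\left(D \right)} = \left(- \frac{1}{3} + \frac{D}{3}\right) \left(-5 + D\right) = \left(-5 + D\right) \left(- \frac{1}{3} + \frac{D}{3}\right)$)
$619 + p{\left(32 \right)} y{\left(q{\left(-2,7 \right)} \right)} = 619 + \frac{\left(-1 + 32\right) \left(-5 + 32\right)}{3} \left(-68\right) = 619 + \frac{1}{3} \cdot 31 \cdot 27 \left(-68\right) = 619 + 279 \left(-68\right) = 619 - 18972 = -18353$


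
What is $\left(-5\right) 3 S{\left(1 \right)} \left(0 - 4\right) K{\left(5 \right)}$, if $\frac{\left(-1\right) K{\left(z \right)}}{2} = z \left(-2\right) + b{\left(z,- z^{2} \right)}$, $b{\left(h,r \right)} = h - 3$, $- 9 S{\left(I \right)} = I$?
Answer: $- \frac{320}{3} \approx -106.67$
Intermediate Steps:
$S{\left(I \right)} = - \frac{I}{9}$
$b{\left(h,r \right)} = -3 + h$
$K{\left(z \right)} = 6 + 2 z$ ($K{\left(z \right)} = - 2 \left(z \left(-2\right) + \left(-3 + z\right)\right) = - 2 \left(- 2 z + \left(-3 + z\right)\right) = - 2 \left(-3 - z\right) = 6 + 2 z$)
$\left(-5\right) 3 S{\left(1 \right)} \left(0 - 4\right) K{\left(5 \right)} = \left(-5\right) 3 \left(\left(- \frac{1}{9}\right) 1\right) \left(0 - 4\right) \left(6 + 2 \cdot 5\right) = \left(-15\right) \left(- \frac{1}{9}\right) \left(-4\right) \left(6 + 10\right) = \frac{5}{3} \left(-4\right) 16 = \left(- \frac{20}{3}\right) 16 = - \frac{320}{3}$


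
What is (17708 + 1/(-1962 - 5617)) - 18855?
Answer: -8693114/7579 ≈ -1147.0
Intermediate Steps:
(17708 + 1/(-1962 - 5617)) - 18855 = (17708 + 1/(-7579)) - 18855 = (17708 - 1/7579) - 18855 = 134208931/7579 - 18855 = -8693114/7579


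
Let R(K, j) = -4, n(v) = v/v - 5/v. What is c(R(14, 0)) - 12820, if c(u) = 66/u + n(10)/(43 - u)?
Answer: -603315/47 ≈ -12836.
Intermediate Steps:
n(v) = 1 - 5/v
c(u) = 1/(2*(43 - u)) + 66/u (c(u) = 66/u + ((-5 + 10)/10)/(43 - u) = 66/u + ((⅒)*5)/(43 - u) = 66/u + 1/(2*(43 - u)) = 1/(2*(43 - u)) + 66/u)
c(R(14, 0)) - 12820 = (½)*(-5676 + 131*(-4))/(-4*(-43 - 4)) - 12820 = (½)*(-¼)*(-5676 - 524)/(-47) - 12820 = (½)*(-¼)*(-1/47)*(-6200) - 12820 = -775/47 - 12820 = -603315/47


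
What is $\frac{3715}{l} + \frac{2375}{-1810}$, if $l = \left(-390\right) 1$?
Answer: $- \frac{76504}{7059} \approx -10.838$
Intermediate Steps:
$l = -390$
$\frac{3715}{l} + \frac{2375}{-1810} = \frac{3715}{-390} + \frac{2375}{-1810} = 3715 \left(- \frac{1}{390}\right) + 2375 \left(- \frac{1}{1810}\right) = - \frac{743}{78} - \frac{475}{362} = - \frac{76504}{7059}$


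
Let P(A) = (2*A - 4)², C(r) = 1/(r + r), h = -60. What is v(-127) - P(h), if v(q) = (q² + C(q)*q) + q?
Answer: 1253/2 ≈ 626.50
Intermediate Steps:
C(r) = 1/(2*r)
v(q) = ½ + q + q² (v(q) = (q² + (1/(2*q))*q) + q = (q² + ½) + q = (½ + q²) + q = ½ + q + q²)
P(A) = (-4 + 2*A)²
v(-127) - P(h) = (½ - 127 + (-127)²) - 4*(-2 - 60)² = (½ - 127 + 16129) - 4*(-62)² = 32005/2 - 4*3844 = 32005/2 - 1*15376 = 32005/2 - 15376 = 1253/2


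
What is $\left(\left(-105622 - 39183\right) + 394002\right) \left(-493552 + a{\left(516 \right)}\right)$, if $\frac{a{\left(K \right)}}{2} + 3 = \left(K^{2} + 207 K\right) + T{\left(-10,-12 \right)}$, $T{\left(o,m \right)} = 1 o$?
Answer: $62936695926$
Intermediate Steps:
$T{\left(o,m \right)} = o$
$a{\left(K \right)} = -26 + 2 K^{2} + 414 K$ ($a{\left(K \right)} = -6 + 2 \left(\left(K^{2} + 207 K\right) - 10\right) = -6 + 2 \left(-10 + K^{2} + 207 K\right) = -6 + \left(-20 + 2 K^{2} + 414 K\right) = -26 + 2 K^{2} + 414 K$)
$\left(\left(-105622 - 39183\right) + 394002\right) \left(-493552 + a{\left(516 \right)}\right) = \left(\left(-105622 - 39183\right) + 394002\right) \left(-493552 + \left(-26 + 2 \cdot 516^{2} + 414 \cdot 516\right)\right) = \left(\left(-105622 - 39183\right) + 394002\right) \left(-493552 + \left(-26 + 2 \cdot 266256 + 213624\right)\right) = \left(-144805 + 394002\right) \left(-493552 + \left(-26 + 532512 + 213624\right)\right) = 249197 \left(-493552 + 746110\right) = 249197 \cdot 252558 = 62936695926$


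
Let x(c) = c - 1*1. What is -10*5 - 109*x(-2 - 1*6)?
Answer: 931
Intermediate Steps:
x(c) = -1 + c (x(c) = c - 1 = -1 + c)
-10*5 - 109*x(-2 - 1*6) = -10*5 - 109*(-1 + (-2 - 1*6)) = -50 - 109*(-1 + (-2 - 6)) = -50 - 109*(-1 - 8) = -50 - 109*(-9) = -50 + 981 = 931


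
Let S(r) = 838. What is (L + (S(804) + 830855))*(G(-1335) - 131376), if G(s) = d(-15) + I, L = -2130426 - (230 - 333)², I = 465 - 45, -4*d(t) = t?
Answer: 342922561839/2 ≈ 1.7146e+11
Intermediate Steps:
d(t) = -t/4
I = 420
L = -2141035 (L = -2130426 - 1*(-103)² = -2130426 - 1*10609 = -2130426 - 10609 = -2141035)
G(s) = 1695/4 (G(s) = -¼*(-15) + 420 = 15/4 + 420 = 1695/4)
(L + (S(804) + 830855))*(G(-1335) - 131376) = (-2141035 + (838 + 830855))*(1695/4 - 131376) = (-2141035 + 831693)*(-523809/4) = -1309342*(-523809/4) = 342922561839/2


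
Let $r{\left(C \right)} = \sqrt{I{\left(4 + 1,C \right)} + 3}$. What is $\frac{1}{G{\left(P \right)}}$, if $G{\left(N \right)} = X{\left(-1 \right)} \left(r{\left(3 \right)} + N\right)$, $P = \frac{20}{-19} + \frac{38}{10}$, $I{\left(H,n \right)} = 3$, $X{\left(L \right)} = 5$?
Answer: $\frac{1653}{4657} - \frac{1805 \sqrt{6}}{13971} \approx 0.038485$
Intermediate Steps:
$r{\left(C \right)} = \sqrt{6}$ ($r{\left(C \right)} = \sqrt{3 + 3} = \sqrt{6}$)
$P = \frac{261}{95}$ ($P = 20 \left(- \frac{1}{19}\right) + 38 \cdot \frac{1}{10} = - \frac{20}{19} + \frac{19}{5} = \frac{261}{95} \approx 2.7474$)
$G{\left(N \right)} = 5 N + 5 \sqrt{6}$ ($G{\left(N \right)} = 5 \left(\sqrt{6} + N\right) = 5 \left(N + \sqrt{6}\right) = 5 N + 5 \sqrt{6}$)
$\frac{1}{G{\left(P \right)}} = \frac{1}{5 \cdot \frac{261}{95} + 5 \sqrt{6}} = \frac{1}{\frac{261}{19} + 5 \sqrt{6}}$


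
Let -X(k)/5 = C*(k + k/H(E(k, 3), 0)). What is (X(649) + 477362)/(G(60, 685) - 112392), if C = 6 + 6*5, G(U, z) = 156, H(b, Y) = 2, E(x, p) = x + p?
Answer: -75533/28059 ≈ -2.6919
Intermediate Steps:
E(x, p) = p + x
C = 36 (C = 6 + 30 = 36)
X(k) = -270*k (X(k) = -180*(k + k/2) = -180*3*k/2 = -270*k)
(X(649) + 477362)/(G(60, 685) - 112392) = (-270*649 + 477362)/(156 - 112392) = (-175230 + 477362)/(-112236) = 302132*(-1/112236) = -75533/28059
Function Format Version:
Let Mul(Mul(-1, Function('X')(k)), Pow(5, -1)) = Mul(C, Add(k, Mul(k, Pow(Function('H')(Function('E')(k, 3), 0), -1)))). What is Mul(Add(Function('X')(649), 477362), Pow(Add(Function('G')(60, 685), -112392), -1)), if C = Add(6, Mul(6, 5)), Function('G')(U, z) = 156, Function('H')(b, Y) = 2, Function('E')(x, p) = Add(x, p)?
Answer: Rational(-75533, 28059) ≈ -2.6919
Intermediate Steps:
Function('E')(x, p) = Add(p, x)
C = 36 (C = Add(6, 30) = 36)
Function('X')(k) = Mul(-270, k) (Function('X')(k) = Mul(-5, Mul(36, Add(k, Mul(k, Pow(2, -1))))) = Mul(-5, Mul(36, Add(k, Mul(k, Rational(1, 2))))) = Mul(-5, Mul(36, Add(k, Mul(Rational(1, 2), k)))) = Mul(-5, Mul(36, Mul(Rational(3, 2), k))) = Mul(-5, Mul(54, k)) = Mul(-270, k))
Mul(Add(Function('X')(649), 477362), Pow(Add(Function('G')(60, 685), -112392), -1)) = Mul(Add(Mul(-270, 649), 477362), Pow(Add(156, -112392), -1)) = Mul(Add(-175230, 477362), Pow(-112236, -1)) = Mul(302132, Rational(-1, 112236)) = Rational(-75533, 28059)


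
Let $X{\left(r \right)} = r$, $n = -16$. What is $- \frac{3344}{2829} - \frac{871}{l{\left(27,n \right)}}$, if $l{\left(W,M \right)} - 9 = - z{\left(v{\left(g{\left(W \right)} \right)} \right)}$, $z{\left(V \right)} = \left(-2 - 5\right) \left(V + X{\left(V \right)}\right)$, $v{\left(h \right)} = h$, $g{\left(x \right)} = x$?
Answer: $- \frac{1252729}{364941} \approx -3.4327$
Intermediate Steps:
$z{\left(V \right)} = - 14 V$ ($z{\left(V \right)} = \left(-2 - 5\right) \left(V + V\right) = - 7 \cdot 2 V = - 14 V$)
$l{\left(W,M \right)} = 9 + 14 W$ ($l{\left(W,M \right)} = 9 - - 14 W = 9 + 14 W$)
$- \frac{3344}{2829} - \frac{871}{l{\left(27,n \right)}} = - \frac{3344}{2829} - \frac{871}{9 + 14 \cdot 27} = \left(-3344\right) \frac{1}{2829} - \frac{871}{9 + 378} = - \frac{3344}{2829} - \frac{871}{387} = - \frac{1252729}{364941}$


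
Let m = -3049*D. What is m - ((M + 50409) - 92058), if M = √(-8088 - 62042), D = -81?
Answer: 288618 - I*√70130 ≈ 2.8862e+5 - 264.82*I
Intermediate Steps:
M = I*√70130 (M = √(-70130) = I*√70130 ≈ 264.82*I)
m = 246969 (m = -3049*(-81) = 246969)
m - ((M + 50409) - 92058) = 246969 - ((I*√70130 + 50409) - 92058) = 246969 - ((50409 + I*√70130) - 92058) = 246969 - (-41649 + I*√70130) = 246969 + (41649 - I*√70130) = 288618 - I*√70130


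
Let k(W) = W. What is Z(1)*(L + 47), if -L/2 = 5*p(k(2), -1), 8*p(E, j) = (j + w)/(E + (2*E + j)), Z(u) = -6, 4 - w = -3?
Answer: -273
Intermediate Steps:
w = 7 (w = 4 - 1*(-3) = 4 + 3 = 7)
p(E, j) = (7 + j)/(8*(j + 3*E)) (p(E, j) = ((j + 7)/(E + (2*E + j)))/8 = ((7 + j)/(E + (j + 2*E)))/8 = ((7 + j)/(j + 3*E))/8 = (7 + j)/(8*(j + 3*E)))
L = -3/2 (L = -10*(7 - 1)/(8*(-1 + 3*2)) = -10*(1/8)*6/(-1 + 6) = -10*(1/8)*6/5 = -10*(1/8)*(1/5)*6 = -10*3/20 = -2*3/4 = -3/2 ≈ -1.5000)
Z(1)*(L + 47) = -6*(-3/2 + 47) = -6*91/2 = -273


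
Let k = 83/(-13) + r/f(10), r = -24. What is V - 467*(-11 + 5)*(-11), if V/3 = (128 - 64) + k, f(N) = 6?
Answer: -398595/13 ≈ -30661.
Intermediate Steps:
k = -135/13 (k = 83/(-13) - 24/6 = 83*(-1/13) - 24*⅙ = -83/13 - 4 = -135/13 ≈ -10.385)
V = 2091/13 (V = 3*((128 - 64) - 135/13) = 3*(64 - 135/13) = 3*(697/13) = 2091/13 ≈ 160.85)
V - 467*(-11 + 5)*(-11) = 2091/13 - 467*(-11 + 5)*(-11) = 2091/13 - (-2802)*(-11) = 2091/13 - 467*66 = 2091/13 - 30822 = -398595/13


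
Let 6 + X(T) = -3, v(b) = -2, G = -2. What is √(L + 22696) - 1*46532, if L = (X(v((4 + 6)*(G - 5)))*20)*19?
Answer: -46532 + 2*√4819 ≈ -46393.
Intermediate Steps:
X(T) = -9 (X(T) = -6 - 3 = -9)
L = -3420 (L = -9*20*19 = -180*19 = -3420)
√(L + 22696) - 1*46532 = √(-3420 + 22696) - 1*46532 = √19276 - 46532 = 2*√4819 - 46532 = -46532 + 2*√4819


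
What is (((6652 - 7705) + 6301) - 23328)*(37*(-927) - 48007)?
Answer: 1488092480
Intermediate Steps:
(((6652 - 7705) + 6301) - 23328)*(37*(-927) - 48007) = ((-1053 + 6301) - 23328)*(-34299 - 48007) = (5248 - 23328)*(-82306) = -18080*(-82306) = 1488092480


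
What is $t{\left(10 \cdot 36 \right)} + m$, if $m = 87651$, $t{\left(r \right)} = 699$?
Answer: $88350$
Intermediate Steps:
$t{\left(10 \cdot 36 \right)} + m = 699 + 87651 = 88350$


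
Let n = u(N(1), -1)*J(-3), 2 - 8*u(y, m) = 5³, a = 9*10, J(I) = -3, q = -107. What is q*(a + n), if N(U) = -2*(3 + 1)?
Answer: -116523/8 ≈ -14565.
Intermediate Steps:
N(U) = -8 (N(U) = -2*4 = -8)
a = 90
u(y, m) = -123/8 (u(y, m) = ¼ - ⅛*5³ = ¼ - ⅛*125 = ¼ - 125/8 = -123/8)
n = 369/8 (n = -123/8*(-3) = 369/8 ≈ 46.125)
q*(a + n) = -107*(90 + 369/8) = -107*1089/8 = -116523/8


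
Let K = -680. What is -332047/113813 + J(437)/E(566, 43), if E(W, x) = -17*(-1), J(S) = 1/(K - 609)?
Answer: -7276259724/2493984269 ≈ -2.9175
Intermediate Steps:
J(S) = -1/1289 (J(S) = 1/(-680 - 609) = 1/(-1289) = -1/1289)
E(W, x) = 17
-332047/113813 + J(437)/E(566, 43) = -332047/113813 - 1/1289/17 = -332047*1/113813 - 1/1289*1/17 = -332047/113813 - 1/21913 = -7276259724/2493984269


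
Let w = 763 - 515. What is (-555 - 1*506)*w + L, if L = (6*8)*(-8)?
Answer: -263512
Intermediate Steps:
w = 248
L = -384 (L = 48*(-8) = -384)
(-555 - 1*506)*w + L = (-555 - 1*506)*248 - 384 = (-555 - 506)*248 - 384 = -1061*248 - 384 = -263128 - 384 = -263512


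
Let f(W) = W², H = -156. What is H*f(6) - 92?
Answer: -5708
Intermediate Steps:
H*f(6) - 92 = -156*6² - 92 = -156*36 - 92 = -5616 - 92 = -5708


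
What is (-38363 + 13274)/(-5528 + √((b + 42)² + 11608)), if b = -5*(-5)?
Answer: 138691992/30542687 + 25089*√16097/30542687 ≈ 4.6451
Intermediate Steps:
b = 25
(-38363 + 13274)/(-5528 + √((b + 42)² + 11608)) = (-38363 + 13274)/(-5528 + √((25 + 42)² + 11608)) = -25089/(-5528 + √(67² + 11608)) = -25089/(-5528 + √(4489 + 11608)) = -25089/(-5528 + √16097)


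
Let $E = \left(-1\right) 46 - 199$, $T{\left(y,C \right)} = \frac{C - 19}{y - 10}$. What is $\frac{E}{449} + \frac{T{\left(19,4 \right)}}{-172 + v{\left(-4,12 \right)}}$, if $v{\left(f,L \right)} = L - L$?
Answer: $- \frac{124175}{231684} \approx -0.53597$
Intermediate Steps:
$T{\left(y,C \right)} = \frac{-19 + C}{-10 + y}$
$v{\left(f,L \right)} = 0$
$E = -245$ ($E = -46 - 199 = -245$)
$\frac{E}{449} + \frac{T{\left(19,4 \right)}}{-172 + v{\left(-4,12 \right)}} = - \frac{245}{449} + \frac{\frac{1}{-10 + 19} \left(-19 + 4\right)}{-172 + 0} = \left(-245\right) \frac{1}{449} + \frac{\frac{1}{9} \left(-15\right)}{-172} = - \frac{245}{449} + \frac{1}{9} \left(-15\right) \left(- \frac{1}{172}\right) = - \frac{245}{449} - - \frac{5}{516} = - \frac{245}{449} + \frac{5}{516} = - \frac{124175}{231684}$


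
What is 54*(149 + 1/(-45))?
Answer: 40224/5 ≈ 8044.8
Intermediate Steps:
54*(149 + 1/(-45)) = 54*(149 - 1/45) = 54*(6704/45) = 40224/5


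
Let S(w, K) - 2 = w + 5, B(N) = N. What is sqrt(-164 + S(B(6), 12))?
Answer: I*sqrt(151) ≈ 12.288*I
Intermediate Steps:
S(w, K) = 7 + w (S(w, K) = 2 + (w + 5) = 2 + (5 + w) = 7 + w)
sqrt(-164 + S(B(6), 12)) = sqrt(-164 + (7 + 6)) = sqrt(-164 + 13) = sqrt(-151) = I*sqrt(151)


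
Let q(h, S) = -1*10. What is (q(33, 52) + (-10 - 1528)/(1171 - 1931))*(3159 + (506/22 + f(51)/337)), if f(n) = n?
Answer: -650079787/25612 ≈ -25382.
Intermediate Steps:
q(h, S) = -10
(q(33, 52) + (-10 - 1528)/(1171 - 1931))*(3159 + (506/22 + f(51)/337)) = (-10 + (-10 - 1528)/(1171 - 1931))*(3159 + (506/22 + 51/337)) = (-10 - 1538/(-760))*(3159 + (506*(1/22) + 51*(1/337))) = (-10 - 1538*(-1/760))*(3159 + (23 + 51/337)) = (-10 + 769/380)*(3159 + 7802/337) = -3031/380*1072385/337 = -650079787/25612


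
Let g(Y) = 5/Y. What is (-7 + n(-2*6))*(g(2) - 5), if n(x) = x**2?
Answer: -685/2 ≈ -342.50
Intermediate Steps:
(-7 + n(-2*6))*(g(2) - 5) = (-7 + (-2*6)**2)*(5/2 - 5) = (-7 + (-12)**2)*(5*(1/2) - 5) = (-7 + 144)*(5/2 - 5) = 137*(-5/2) = -685/2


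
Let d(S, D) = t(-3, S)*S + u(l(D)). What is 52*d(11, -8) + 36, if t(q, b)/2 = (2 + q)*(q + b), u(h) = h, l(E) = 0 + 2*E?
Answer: -9948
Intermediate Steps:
l(E) = 2*E
t(q, b) = 2*(2 + q)*(b + q) (t(q, b) = 2*((2 + q)*(q + b)) = 2*((2 + q)*(b + q)) = 2*(2 + q)*(b + q))
d(S, D) = 2*D + S*(6 - 2*S) (d(S, D) = (2*(-3)² + 4*S + 4*(-3) + 2*S*(-3))*S + 2*D = (2*9 + 4*S - 12 - 6*S)*S + 2*D = (18 + 4*S - 12 - 6*S)*S + 2*D = (6 - 2*S)*S + 2*D = S*(6 - 2*S) + 2*D = 2*D + S*(6 - 2*S))
52*d(11, -8) + 36 = 52*(2*(-8) + 2*11*(3 - 1*11)) + 36 = 52*(-16 + 2*11*(3 - 11)) + 36 = 52*(-16 + 2*11*(-8)) + 36 = 52*(-16 - 176) + 36 = 52*(-192) + 36 = -9984 + 36 = -9948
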